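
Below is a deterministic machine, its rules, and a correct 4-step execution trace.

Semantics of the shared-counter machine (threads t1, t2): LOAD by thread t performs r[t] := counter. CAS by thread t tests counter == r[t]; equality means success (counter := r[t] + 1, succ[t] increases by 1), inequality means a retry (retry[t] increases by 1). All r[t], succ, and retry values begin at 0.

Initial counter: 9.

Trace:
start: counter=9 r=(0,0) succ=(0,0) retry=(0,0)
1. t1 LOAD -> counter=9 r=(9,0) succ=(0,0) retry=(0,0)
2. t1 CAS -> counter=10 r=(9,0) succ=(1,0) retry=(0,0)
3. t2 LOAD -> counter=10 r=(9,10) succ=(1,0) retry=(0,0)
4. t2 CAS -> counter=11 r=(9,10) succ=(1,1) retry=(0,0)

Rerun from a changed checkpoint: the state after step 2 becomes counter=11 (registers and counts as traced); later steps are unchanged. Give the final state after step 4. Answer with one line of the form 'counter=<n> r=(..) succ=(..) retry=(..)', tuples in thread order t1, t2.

state after step 2 := counter=11 r=(9,0) succ=(1,0) retry=(0,0)
3. t2 LOAD -> counter=11 r=(9,11) succ=(1,0) retry=(0,0)
4. t2 CAS -> counter=12 r=(9,11) succ=(1,1) retry=(0,0)

counter=12 r=(9,11) succ=(1,1) retry=(0,0)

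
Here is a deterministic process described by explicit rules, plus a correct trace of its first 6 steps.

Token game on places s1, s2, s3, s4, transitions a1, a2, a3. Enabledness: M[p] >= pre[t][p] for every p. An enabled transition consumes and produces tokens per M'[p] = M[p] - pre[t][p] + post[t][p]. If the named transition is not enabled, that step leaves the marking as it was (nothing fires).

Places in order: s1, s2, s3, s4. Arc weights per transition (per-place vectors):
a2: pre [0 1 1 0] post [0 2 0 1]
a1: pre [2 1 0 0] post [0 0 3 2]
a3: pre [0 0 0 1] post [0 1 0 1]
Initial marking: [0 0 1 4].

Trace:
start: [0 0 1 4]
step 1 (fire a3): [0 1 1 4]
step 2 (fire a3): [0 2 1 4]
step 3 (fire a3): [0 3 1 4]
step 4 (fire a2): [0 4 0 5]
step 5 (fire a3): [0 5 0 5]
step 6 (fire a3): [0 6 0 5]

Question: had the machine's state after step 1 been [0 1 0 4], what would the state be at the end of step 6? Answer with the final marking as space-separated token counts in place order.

0 5 0 4

state after step 1 := [0 1 0 4]
step 2 (fire a3): [0 2 0 4]
step 3 (fire a3): [0 3 0 4]
step 4 (fire a2): [0 3 0 4]
step 5 (fire a3): [0 4 0 4]
step 6 (fire a3): [0 5 0 4]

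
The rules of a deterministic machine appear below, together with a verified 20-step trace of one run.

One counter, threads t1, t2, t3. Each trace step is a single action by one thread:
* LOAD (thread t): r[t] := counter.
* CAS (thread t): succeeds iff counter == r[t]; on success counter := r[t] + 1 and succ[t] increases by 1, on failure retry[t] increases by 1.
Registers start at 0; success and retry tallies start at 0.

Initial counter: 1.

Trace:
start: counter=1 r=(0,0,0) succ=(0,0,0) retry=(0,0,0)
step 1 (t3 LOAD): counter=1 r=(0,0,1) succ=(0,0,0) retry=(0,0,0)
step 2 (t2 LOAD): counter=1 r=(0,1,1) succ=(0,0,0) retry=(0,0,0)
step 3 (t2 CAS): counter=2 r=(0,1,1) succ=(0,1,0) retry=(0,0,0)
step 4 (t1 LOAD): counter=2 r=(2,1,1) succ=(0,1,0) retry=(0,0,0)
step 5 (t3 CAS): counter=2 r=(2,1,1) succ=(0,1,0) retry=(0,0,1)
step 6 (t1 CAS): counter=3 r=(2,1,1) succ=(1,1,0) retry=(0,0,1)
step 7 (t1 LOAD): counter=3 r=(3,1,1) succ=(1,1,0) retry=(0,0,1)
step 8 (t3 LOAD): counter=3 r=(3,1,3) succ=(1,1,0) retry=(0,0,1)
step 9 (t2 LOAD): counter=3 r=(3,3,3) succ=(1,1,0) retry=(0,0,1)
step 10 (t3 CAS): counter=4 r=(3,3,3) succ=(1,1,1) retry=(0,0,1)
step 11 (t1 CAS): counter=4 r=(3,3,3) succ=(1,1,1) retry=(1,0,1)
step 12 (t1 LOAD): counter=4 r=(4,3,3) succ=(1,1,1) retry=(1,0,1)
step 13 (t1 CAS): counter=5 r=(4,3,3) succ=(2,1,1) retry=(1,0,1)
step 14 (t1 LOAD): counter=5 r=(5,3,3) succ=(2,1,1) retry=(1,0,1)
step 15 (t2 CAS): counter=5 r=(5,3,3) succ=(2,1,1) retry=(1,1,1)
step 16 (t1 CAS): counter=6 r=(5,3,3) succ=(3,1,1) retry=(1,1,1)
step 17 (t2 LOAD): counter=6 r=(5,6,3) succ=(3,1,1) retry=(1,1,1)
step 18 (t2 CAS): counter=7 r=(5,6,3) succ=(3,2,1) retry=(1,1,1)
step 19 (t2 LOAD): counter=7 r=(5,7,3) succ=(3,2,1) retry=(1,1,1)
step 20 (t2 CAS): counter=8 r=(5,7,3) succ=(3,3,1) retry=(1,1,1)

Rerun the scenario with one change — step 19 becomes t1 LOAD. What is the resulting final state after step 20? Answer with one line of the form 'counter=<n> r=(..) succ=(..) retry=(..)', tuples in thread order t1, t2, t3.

(re-executing from step 19 with the substitution; state before step 19: counter=7 r=(5,6,3) succ=(3,2,1) retry=(1,1,1))
step 19 (t1 LOAD): counter=7 r=(7,6,3) succ=(3,2,1) retry=(1,1,1)
step 20 (t2 CAS): counter=7 r=(7,6,3) succ=(3,2,1) retry=(1,2,1)

counter=7 r=(7,6,3) succ=(3,2,1) retry=(1,2,1)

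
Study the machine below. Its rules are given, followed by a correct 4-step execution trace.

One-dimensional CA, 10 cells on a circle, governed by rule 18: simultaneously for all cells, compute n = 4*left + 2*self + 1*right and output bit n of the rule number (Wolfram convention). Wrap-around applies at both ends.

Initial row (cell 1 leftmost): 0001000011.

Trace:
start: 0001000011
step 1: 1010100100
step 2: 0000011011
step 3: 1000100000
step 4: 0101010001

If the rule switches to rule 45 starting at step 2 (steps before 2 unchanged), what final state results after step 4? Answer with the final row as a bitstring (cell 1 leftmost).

(re-executing steps 2..4 under rule 45; state before step 2: 1010100100)
step 2: 1111100100
step 3: 1000000100
step 4: 1011110100

1011110100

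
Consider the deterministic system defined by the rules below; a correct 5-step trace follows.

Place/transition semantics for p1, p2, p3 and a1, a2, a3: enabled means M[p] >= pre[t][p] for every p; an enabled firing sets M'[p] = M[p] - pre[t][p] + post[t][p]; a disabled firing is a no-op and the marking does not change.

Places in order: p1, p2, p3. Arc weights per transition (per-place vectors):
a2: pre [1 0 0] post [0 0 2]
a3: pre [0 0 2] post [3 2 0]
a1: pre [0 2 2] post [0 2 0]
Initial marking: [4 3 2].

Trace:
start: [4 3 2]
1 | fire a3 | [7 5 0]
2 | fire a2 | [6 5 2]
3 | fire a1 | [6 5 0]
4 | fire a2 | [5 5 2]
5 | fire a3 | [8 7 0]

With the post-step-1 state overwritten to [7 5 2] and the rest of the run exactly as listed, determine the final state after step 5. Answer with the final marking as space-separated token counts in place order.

state after step 1 := [7 5 2]
2 | fire a2 | [6 5 4]
3 | fire a1 | [6 5 2]
4 | fire a2 | [5 5 4]
5 | fire a3 | [8 7 2]

8 7 2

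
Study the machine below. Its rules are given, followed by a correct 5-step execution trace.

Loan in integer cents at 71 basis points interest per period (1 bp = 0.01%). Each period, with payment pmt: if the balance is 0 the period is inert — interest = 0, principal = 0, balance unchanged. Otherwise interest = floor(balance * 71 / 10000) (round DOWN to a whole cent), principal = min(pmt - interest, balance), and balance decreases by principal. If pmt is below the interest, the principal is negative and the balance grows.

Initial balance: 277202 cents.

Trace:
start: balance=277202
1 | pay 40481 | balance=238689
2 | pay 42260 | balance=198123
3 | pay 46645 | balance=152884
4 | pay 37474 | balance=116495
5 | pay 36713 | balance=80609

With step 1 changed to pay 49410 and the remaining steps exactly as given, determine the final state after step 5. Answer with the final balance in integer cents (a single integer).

(re-executing from step 1 with the substitution; state before step 1: balance=277202)
1 | pay 49410 | balance=229760
2 | pay 42260 | balance=189131
3 | pay 46645 | balance=143828
4 | pay 37474 | balance=107375
5 | pay 36713 | balance=71424

71424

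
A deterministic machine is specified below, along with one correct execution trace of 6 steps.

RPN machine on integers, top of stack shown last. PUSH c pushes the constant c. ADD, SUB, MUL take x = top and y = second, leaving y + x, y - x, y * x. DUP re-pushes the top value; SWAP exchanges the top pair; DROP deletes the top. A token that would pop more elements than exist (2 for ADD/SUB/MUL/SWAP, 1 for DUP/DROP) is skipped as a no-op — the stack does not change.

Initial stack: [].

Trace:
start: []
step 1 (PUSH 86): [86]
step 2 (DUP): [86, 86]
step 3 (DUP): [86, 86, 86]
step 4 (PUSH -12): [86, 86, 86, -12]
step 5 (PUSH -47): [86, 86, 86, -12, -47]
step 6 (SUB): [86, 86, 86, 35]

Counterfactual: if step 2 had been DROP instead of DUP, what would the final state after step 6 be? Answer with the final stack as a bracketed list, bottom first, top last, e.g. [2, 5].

(re-executing from step 2 with the substitution; state before step 2: [86])
step 2 (DROP): []
step 3 (DUP): []
step 4 (PUSH -12): [-12]
step 5 (PUSH -47): [-12, -47]
step 6 (SUB): [35]

[35]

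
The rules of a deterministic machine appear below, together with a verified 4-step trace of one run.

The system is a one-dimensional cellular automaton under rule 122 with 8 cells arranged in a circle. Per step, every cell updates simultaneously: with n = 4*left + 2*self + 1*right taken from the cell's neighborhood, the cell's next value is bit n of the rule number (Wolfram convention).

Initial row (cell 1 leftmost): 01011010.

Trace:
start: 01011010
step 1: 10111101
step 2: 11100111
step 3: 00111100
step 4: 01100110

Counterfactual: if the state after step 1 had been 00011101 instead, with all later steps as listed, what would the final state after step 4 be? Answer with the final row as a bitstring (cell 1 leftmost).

11000001

state after step 1 := 00011101
step 2: 10110110
step 3: 01111111
step 4: 11000001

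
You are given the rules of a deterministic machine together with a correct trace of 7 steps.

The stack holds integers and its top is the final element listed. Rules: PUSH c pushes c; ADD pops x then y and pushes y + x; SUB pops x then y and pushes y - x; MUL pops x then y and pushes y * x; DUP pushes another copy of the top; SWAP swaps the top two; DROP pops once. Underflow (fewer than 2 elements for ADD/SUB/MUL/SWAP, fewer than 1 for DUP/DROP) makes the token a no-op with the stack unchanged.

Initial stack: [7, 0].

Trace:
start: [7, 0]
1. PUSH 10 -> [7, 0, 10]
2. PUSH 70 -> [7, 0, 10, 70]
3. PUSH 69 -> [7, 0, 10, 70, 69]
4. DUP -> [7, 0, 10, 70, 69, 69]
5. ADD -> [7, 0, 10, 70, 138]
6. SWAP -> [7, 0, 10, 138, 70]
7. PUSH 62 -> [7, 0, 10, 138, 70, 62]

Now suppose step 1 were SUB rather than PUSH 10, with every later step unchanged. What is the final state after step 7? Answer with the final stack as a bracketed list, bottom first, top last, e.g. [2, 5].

(re-executing from step 1 with the substitution; state before step 1: [7, 0])
1. SUB -> [7]
2. PUSH 70 -> [7, 70]
3. PUSH 69 -> [7, 70, 69]
4. DUP -> [7, 70, 69, 69]
5. ADD -> [7, 70, 138]
6. SWAP -> [7, 138, 70]
7. PUSH 62 -> [7, 138, 70, 62]

[7, 138, 70, 62]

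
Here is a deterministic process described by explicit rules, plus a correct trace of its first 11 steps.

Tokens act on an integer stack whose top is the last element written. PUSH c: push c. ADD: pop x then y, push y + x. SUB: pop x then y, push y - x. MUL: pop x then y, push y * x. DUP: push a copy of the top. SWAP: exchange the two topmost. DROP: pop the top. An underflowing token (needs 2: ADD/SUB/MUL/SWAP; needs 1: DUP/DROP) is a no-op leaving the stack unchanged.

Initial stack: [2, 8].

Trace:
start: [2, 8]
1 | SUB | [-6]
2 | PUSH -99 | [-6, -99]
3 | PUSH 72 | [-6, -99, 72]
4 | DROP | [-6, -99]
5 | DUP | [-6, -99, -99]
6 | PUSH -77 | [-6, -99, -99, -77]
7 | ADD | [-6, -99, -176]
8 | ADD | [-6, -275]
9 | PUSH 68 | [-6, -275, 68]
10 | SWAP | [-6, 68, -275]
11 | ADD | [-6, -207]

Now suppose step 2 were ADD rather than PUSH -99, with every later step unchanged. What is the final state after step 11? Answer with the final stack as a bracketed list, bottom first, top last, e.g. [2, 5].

[-21]

(re-executing from step 2 with the substitution; state before step 2: [-6])
2 | ADD | [-6]
3 | PUSH 72 | [-6, 72]
4 | DROP | [-6]
5 | DUP | [-6, -6]
6 | PUSH -77 | [-6, -6, -77]
7 | ADD | [-6, -83]
8 | ADD | [-89]
9 | PUSH 68 | [-89, 68]
10 | SWAP | [68, -89]
11 | ADD | [-21]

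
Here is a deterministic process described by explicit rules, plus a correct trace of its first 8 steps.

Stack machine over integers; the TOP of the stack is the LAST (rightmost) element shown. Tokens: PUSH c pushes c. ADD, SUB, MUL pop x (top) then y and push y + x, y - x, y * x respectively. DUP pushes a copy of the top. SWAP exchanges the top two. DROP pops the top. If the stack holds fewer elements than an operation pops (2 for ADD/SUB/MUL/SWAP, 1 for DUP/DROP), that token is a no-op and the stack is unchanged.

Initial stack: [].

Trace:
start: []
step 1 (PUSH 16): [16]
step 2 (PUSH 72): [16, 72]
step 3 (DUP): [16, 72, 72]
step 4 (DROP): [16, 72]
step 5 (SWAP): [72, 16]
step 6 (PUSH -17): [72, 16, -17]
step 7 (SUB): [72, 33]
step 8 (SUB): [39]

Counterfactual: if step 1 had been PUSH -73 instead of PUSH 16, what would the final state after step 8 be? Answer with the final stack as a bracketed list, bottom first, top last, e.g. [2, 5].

[128]

(re-executing from step 1 with the substitution; state before step 1: [])
step 1 (PUSH -73): [-73]
step 2 (PUSH 72): [-73, 72]
step 3 (DUP): [-73, 72, 72]
step 4 (DROP): [-73, 72]
step 5 (SWAP): [72, -73]
step 6 (PUSH -17): [72, -73, -17]
step 7 (SUB): [72, -56]
step 8 (SUB): [128]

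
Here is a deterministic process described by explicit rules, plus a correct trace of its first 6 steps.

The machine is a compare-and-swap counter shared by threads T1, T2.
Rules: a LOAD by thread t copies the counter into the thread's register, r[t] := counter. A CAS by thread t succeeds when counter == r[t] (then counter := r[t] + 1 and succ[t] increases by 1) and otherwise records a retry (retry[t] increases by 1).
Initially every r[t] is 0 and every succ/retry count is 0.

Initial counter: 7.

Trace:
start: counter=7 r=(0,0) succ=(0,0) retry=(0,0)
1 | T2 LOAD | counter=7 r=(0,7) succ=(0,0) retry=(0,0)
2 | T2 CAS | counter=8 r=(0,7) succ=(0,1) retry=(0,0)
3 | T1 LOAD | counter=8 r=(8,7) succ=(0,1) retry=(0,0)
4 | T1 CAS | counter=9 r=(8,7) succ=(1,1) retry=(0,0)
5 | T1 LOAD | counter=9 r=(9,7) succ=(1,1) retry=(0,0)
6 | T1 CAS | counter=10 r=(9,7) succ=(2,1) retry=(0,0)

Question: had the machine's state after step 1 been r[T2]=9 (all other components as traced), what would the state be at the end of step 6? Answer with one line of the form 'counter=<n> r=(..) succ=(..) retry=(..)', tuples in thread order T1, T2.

counter=9 r=(8,9) succ=(2,0) retry=(0,1)

state after step 1 := counter=7 r=(0,9) succ=(0,0) retry=(0,0)
2 | T2 CAS | counter=7 r=(0,9) succ=(0,0) retry=(0,1)
3 | T1 LOAD | counter=7 r=(7,9) succ=(0,0) retry=(0,1)
4 | T1 CAS | counter=8 r=(7,9) succ=(1,0) retry=(0,1)
5 | T1 LOAD | counter=8 r=(8,9) succ=(1,0) retry=(0,1)
6 | T1 CAS | counter=9 r=(8,9) succ=(2,0) retry=(0,1)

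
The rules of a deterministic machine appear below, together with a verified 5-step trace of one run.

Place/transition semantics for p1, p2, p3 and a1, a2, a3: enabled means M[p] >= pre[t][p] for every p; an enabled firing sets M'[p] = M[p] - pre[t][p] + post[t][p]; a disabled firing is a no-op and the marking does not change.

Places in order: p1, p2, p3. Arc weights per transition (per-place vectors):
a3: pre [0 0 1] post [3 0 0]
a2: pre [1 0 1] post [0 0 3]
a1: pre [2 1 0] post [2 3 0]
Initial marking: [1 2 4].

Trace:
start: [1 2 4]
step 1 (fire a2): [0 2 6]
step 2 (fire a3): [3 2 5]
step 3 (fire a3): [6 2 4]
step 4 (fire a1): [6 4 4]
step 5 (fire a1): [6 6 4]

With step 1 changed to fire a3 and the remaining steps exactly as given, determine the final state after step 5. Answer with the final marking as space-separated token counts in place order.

10 6 1

(re-executing from step 1 with the substitution; state before step 1: [1 2 4])
step 1 (fire a3): [4 2 3]
step 2 (fire a3): [7 2 2]
step 3 (fire a3): [10 2 1]
step 4 (fire a1): [10 4 1]
step 5 (fire a1): [10 6 1]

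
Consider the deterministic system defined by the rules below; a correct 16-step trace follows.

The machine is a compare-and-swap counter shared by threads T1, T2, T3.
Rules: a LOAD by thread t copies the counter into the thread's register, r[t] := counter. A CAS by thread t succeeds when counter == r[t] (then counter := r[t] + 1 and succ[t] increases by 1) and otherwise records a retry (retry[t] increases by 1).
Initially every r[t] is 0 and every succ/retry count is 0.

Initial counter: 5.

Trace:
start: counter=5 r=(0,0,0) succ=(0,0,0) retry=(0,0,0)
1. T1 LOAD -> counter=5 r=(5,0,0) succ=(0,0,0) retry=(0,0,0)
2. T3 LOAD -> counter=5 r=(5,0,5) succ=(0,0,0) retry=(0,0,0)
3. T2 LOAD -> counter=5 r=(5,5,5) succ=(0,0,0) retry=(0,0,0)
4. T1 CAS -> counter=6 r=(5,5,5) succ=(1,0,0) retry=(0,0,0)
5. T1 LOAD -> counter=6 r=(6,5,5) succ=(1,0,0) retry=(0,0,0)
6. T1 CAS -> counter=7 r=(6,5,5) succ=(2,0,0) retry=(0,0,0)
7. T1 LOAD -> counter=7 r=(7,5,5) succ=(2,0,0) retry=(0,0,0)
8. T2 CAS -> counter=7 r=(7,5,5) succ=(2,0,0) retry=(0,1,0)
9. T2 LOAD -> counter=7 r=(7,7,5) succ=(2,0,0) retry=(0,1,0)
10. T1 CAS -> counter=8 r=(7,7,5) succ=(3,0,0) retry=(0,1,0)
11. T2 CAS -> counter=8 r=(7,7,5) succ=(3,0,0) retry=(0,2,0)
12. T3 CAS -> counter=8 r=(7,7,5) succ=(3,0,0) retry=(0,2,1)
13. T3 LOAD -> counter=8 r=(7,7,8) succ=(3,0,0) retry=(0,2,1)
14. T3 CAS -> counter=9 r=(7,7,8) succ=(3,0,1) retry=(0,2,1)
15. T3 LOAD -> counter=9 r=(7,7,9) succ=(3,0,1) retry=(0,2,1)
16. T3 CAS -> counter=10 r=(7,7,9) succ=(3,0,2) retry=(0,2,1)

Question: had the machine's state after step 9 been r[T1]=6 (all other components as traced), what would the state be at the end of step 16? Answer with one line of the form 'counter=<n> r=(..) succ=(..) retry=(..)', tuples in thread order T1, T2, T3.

counter=10 r=(6,7,9) succ=(2,1,2) retry=(1,1,1)

state after step 9 := counter=7 r=(6,7,5) succ=(2,0,0) retry=(0,1,0)
10. T1 CAS -> counter=7 r=(6,7,5) succ=(2,0,0) retry=(1,1,0)
11. T2 CAS -> counter=8 r=(6,7,5) succ=(2,1,0) retry=(1,1,0)
12. T3 CAS -> counter=8 r=(6,7,5) succ=(2,1,0) retry=(1,1,1)
13. T3 LOAD -> counter=8 r=(6,7,8) succ=(2,1,0) retry=(1,1,1)
14. T3 CAS -> counter=9 r=(6,7,8) succ=(2,1,1) retry=(1,1,1)
15. T3 LOAD -> counter=9 r=(6,7,9) succ=(2,1,1) retry=(1,1,1)
16. T3 CAS -> counter=10 r=(6,7,9) succ=(2,1,2) retry=(1,1,1)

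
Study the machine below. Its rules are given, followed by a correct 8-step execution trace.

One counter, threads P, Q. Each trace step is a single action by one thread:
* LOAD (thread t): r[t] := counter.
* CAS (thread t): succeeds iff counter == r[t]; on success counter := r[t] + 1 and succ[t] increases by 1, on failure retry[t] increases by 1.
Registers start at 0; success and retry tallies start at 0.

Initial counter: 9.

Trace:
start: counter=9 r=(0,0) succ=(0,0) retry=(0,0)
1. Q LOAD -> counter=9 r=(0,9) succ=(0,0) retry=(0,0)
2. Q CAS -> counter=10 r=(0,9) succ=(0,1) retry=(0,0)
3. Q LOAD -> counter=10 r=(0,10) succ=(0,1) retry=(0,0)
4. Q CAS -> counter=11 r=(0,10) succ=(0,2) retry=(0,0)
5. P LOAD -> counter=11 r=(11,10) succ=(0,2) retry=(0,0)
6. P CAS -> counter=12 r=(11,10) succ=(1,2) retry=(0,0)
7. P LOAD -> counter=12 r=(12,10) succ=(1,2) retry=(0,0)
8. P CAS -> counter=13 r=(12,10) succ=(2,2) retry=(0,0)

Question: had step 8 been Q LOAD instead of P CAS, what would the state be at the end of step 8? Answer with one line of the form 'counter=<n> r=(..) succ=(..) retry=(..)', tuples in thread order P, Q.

counter=12 r=(12,12) succ=(1,2) retry=(0,0)

(re-executing from step 8 with the substitution; state before step 8: counter=12 r=(12,10) succ=(1,2) retry=(0,0))
8. Q LOAD -> counter=12 r=(12,12) succ=(1,2) retry=(0,0)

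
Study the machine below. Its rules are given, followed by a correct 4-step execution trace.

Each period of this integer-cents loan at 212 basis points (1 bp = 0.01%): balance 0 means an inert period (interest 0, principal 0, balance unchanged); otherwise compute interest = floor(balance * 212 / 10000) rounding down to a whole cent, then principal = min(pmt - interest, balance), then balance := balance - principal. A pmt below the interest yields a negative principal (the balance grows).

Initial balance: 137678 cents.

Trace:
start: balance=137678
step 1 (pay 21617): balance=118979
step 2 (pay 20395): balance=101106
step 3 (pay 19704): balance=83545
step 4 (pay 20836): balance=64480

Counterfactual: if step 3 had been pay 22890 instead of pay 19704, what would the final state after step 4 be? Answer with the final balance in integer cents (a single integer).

61226

(re-executing from step 3 with the substitution; state before step 3: balance=101106)
step 3 (pay 22890): balance=80359
step 4 (pay 20836): balance=61226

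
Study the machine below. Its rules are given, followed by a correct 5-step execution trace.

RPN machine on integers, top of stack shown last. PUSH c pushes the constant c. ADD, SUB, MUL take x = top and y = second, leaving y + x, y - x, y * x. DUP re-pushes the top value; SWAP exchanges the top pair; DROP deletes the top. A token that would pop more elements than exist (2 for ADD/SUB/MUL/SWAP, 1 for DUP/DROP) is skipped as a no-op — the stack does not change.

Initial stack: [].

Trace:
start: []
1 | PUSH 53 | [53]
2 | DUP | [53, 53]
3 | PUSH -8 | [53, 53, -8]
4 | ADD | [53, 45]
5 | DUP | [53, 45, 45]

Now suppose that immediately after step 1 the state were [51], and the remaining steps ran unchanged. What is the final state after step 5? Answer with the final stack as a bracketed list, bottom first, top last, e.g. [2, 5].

[51, 43, 43]

state after step 1 := [51]
2 | DUP | [51, 51]
3 | PUSH -8 | [51, 51, -8]
4 | ADD | [51, 43]
5 | DUP | [51, 43, 43]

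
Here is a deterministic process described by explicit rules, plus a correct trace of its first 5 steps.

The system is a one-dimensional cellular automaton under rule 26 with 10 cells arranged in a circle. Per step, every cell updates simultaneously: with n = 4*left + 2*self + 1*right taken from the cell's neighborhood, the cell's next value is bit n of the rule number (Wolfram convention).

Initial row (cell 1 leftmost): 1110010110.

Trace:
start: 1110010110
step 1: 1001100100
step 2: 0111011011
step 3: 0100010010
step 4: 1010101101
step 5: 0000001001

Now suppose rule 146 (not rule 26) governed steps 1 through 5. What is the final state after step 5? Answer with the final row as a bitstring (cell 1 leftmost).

0100101001

(re-executing steps 1..5 under rule 146; state before step 1: 1110010110)
step 1: 0101100000
step 2: 1000010000
step 3: 0100101001
step 4: 0011000110
step 5: 0100101001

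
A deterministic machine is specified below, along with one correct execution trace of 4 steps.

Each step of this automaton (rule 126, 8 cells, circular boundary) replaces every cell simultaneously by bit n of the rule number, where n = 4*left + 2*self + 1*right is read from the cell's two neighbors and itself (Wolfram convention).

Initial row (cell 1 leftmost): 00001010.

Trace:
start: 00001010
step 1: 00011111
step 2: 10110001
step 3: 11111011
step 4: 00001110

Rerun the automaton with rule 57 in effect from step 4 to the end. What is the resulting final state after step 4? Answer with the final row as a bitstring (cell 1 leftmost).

00000110

(re-executing step 4 under rule 57; state before step 4: 11111011)
step 4: 00000110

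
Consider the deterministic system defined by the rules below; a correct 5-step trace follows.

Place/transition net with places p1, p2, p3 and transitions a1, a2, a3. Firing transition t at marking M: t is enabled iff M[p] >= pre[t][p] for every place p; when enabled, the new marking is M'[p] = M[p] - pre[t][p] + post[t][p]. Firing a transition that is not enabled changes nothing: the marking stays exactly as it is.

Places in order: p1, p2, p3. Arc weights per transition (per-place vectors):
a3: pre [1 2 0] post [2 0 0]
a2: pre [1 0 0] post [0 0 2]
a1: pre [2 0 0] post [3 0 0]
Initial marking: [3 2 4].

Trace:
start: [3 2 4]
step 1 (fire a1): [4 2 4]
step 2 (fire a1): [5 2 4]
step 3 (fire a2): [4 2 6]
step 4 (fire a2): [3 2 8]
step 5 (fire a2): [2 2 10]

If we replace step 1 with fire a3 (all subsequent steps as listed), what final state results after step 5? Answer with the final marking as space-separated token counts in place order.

2 0 10

(re-executing from step 1 with the substitution; state before step 1: [3 2 4])
step 1 (fire a3): [4 0 4]
step 2 (fire a1): [5 0 4]
step 3 (fire a2): [4 0 6]
step 4 (fire a2): [3 0 8]
step 5 (fire a2): [2 0 10]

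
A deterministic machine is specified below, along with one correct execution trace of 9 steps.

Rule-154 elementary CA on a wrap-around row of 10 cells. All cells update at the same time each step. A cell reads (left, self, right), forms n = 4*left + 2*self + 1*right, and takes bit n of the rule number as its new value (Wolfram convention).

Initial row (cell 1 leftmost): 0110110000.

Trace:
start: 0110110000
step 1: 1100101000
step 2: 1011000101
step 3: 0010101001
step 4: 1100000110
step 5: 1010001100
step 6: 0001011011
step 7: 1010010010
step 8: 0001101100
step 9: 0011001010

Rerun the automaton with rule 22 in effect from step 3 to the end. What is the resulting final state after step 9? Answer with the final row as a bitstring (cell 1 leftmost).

0100100000

(re-executing steps 3..9 under rule 22; state before step 3: 1011000101)
step 3: 0000101100
step 4: 0001100010
step 5: 0010010111
step 6: 1111110000
step 7: 0000001001
step 8: 1000011111
step 9: 0100100000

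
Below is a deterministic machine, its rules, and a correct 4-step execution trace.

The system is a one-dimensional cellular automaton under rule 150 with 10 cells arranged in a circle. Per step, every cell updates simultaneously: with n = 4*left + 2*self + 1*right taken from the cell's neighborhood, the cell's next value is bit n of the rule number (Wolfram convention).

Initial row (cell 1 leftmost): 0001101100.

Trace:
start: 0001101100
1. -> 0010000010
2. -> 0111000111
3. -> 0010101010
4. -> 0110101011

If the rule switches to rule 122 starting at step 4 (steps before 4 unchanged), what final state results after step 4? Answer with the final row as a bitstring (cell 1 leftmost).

(re-executing step 4 under rule 122; state before step 4: 0010101010)
4. -> 0101010101

0101010101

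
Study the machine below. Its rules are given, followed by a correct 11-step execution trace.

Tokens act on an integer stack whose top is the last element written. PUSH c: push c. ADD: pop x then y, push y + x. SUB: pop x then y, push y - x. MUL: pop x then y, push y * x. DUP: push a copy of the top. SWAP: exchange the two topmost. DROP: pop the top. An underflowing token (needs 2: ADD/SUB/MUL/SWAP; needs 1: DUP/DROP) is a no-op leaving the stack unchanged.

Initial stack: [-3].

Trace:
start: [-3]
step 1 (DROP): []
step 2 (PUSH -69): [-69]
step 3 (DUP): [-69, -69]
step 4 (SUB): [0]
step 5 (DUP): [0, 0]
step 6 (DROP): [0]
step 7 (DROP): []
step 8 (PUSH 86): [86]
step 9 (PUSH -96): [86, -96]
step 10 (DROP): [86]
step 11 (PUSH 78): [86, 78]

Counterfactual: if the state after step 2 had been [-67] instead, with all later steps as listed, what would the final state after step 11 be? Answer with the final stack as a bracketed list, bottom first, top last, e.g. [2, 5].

state after step 2 := [-67]
step 3 (DUP): [-67, -67]
step 4 (SUB): [0]
step 5 (DUP): [0, 0]
step 6 (DROP): [0]
step 7 (DROP): []
step 8 (PUSH 86): [86]
step 9 (PUSH -96): [86, -96]
step 10 (DROP): [86]
step 11 (PUSH 78): [86, 78]

[86, 78]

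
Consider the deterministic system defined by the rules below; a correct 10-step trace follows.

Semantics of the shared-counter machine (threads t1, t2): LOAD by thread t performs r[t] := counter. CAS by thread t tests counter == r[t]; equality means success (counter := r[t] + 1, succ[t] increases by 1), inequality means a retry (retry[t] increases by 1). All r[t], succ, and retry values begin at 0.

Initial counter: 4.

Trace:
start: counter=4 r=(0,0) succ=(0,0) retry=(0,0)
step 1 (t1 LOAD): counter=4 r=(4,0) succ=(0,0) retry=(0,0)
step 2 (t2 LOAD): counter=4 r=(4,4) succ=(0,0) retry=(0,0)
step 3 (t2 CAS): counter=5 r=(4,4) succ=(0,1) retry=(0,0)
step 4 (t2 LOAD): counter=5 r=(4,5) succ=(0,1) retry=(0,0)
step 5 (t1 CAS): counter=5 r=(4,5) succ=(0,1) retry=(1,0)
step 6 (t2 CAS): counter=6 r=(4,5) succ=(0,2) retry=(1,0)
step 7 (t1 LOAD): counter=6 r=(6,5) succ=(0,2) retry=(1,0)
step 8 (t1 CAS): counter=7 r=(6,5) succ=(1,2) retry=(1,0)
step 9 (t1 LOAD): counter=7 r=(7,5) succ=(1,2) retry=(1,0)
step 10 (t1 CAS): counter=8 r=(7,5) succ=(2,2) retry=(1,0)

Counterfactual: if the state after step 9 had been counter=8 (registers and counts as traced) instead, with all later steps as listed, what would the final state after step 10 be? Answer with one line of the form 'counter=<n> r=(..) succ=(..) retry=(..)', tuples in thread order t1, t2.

state after step 9 := counter=8 r=(7,5) succ=(1,2) retry=(1,0)
step 10 (t1 CAS): counter=8 r=(7,5) succ=(1,2) retry=(2,0)

counter=8 r=(7,5) succ=(1,2) retry=(2,0)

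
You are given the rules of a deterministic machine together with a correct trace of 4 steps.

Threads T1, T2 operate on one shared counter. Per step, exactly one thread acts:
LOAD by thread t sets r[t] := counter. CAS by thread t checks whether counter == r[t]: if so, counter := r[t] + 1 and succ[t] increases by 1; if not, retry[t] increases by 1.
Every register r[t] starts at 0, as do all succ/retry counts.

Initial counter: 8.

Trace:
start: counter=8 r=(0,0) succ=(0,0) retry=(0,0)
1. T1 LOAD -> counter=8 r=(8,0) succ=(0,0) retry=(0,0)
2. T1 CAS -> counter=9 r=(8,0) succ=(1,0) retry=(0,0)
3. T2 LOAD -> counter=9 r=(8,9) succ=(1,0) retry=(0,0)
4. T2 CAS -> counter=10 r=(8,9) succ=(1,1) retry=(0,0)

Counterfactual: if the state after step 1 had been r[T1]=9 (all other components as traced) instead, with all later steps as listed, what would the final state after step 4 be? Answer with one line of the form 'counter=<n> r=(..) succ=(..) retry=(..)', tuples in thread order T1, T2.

counter=9 r=(9,8) succ=(0,1) retry=(1,0)

state after step 1 := counter=8 r=(9,0) succ=(0,0) retry=(0,0)
2. T1 CAS -> counter=8 r=(9,0) succ=(0,0) retry=(1,0)
3. T2 LOAD -> counter=8 r=(9,8) succ=(0,0) retry=(1,0)
4. T2 CAS -> counter=9 r=(9,8) succ=(0,1) retry=(1,0)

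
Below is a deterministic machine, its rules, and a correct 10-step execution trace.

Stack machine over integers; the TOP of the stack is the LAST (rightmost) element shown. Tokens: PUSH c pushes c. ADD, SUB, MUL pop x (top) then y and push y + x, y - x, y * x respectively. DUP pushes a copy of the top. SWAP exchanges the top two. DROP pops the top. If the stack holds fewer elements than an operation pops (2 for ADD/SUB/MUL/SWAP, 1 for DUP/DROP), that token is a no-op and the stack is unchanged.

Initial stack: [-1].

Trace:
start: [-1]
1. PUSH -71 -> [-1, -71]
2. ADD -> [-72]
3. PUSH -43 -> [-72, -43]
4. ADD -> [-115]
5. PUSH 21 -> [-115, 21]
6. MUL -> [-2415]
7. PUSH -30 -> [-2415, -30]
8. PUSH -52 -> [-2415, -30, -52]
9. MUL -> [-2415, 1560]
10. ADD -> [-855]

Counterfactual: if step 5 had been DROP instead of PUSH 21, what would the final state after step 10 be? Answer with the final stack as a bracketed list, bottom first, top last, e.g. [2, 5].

[1560]

(re-executing from step 5 with the substitution; state before step 5: [-115])
5. DROP -> []
6. MUL -> []
7. PUSH -30 -> [-30]
8. PUSH -52 -> [-30, -52]
9. MUL -> [1560]
10. ADD -> [1560]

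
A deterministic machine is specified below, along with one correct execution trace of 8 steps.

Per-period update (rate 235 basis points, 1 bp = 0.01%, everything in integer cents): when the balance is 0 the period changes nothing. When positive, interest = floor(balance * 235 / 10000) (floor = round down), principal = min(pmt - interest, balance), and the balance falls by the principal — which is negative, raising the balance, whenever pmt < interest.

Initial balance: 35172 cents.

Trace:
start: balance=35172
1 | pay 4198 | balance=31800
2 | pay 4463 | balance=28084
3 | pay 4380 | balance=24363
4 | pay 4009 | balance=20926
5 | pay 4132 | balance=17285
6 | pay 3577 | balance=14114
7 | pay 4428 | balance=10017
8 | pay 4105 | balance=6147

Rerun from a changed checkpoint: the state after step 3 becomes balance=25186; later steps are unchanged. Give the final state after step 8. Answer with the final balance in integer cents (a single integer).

state after step 3 := balance=25186
4 | pay 4009 | balance=21768
5 | pay 4132 | balance=18147
6 | pay 3577 | balance=14996
7 | pay 4428 | balance=10920
8 | pay 4105 | balance=7071

7071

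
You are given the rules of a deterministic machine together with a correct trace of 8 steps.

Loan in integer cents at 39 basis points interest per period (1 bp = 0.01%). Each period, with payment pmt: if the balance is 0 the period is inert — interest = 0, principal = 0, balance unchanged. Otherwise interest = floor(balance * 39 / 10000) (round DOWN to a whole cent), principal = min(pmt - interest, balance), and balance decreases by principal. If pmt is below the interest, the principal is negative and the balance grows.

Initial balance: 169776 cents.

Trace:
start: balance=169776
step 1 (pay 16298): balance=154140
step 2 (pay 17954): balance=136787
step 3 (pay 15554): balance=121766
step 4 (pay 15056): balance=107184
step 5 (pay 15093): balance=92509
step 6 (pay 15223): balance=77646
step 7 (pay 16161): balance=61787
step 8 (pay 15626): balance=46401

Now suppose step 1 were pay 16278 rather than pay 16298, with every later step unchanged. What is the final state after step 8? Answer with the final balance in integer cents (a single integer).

46422

(re-executing from step 1 with the substitution; state before step 1: balance=169776)
step 1 (pay 16278): balance=154160
step 2 (pay 17954): balance=136807
step 3 (pay 15554): balance=121786
step 4 (pay 15056): balance=107204
step 5 (pay 15093): balance=92529
step 6 (pay 15223): balance=77666
step 7 (pay 16161): balance=61807
step 8 (pay 15626): balance=46422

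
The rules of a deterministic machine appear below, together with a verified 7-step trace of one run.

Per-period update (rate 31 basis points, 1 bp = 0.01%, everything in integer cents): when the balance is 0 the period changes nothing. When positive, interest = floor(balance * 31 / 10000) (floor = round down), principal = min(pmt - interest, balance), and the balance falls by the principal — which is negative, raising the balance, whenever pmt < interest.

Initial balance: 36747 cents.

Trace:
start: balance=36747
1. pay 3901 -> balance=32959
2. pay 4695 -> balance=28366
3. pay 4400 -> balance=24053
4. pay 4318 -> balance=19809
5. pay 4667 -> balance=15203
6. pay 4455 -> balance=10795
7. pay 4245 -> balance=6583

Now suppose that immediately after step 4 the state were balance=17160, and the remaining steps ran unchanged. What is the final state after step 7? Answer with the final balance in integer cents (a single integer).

3909

state after step 4 := balance=17160
5. pay 4667 -> balance=12546
6. pay 4455 -> balance=8129
7. pay 4245 -> balance=3909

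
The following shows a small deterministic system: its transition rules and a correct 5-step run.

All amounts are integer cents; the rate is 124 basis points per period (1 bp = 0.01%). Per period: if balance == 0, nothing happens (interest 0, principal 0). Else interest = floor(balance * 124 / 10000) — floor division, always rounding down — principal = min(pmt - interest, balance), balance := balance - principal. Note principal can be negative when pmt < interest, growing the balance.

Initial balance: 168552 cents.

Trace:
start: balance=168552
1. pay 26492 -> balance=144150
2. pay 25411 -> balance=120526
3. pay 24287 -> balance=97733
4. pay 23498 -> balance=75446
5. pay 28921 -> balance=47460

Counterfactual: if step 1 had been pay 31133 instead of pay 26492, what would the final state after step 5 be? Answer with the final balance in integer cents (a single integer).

(re-executing from step 1 with the substitution; state before step 1: balance=168552)
1. pay 31133 -> balance=139509
2. pay 25411 -> balance=115827
3. pay 24287 -> balance=92976
4. pay 23498 -> balance=70630
5. pay 28921 -> balance=42584

42584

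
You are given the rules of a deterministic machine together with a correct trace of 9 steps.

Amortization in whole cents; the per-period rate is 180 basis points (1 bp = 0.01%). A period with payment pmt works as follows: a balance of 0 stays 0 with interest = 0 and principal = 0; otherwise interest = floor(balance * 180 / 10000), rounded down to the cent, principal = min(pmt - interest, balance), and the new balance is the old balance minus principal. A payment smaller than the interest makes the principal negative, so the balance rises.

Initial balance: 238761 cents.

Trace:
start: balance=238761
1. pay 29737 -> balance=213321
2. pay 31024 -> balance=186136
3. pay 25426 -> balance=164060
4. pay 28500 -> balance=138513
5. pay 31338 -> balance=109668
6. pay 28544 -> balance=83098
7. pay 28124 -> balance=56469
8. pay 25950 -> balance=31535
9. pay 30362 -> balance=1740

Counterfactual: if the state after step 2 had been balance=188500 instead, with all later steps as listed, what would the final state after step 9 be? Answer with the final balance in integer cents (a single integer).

4417

state after step 2 := balance=188500
3. pay 25426 -> balance=166467
4. pay 28500 -> balance=140963
5. pay 31338 -> balance=112162
6. pay 28544 -> balance=85636
7. pay 28124 -> balance=59053
8. pay 25950 -> balance=34165
9. pay 30362 -> balance=4417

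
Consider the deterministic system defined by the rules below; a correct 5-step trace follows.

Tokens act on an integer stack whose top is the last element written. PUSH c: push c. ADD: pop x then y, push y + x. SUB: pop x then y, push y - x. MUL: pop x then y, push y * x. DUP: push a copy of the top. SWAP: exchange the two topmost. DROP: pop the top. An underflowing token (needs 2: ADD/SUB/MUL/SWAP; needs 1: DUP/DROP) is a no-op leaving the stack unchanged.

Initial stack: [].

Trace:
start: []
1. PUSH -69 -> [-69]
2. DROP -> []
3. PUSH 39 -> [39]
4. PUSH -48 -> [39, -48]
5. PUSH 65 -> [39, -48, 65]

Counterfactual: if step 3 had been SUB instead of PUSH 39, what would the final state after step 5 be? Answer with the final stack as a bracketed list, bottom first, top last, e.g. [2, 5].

[-48, 65]

(re-executing from step 3 with the substitution; state before step 3: [])
3. SUB -> []
4. PUSH -48 -> [-48]
5. PUSH 65 -> [-48, 65]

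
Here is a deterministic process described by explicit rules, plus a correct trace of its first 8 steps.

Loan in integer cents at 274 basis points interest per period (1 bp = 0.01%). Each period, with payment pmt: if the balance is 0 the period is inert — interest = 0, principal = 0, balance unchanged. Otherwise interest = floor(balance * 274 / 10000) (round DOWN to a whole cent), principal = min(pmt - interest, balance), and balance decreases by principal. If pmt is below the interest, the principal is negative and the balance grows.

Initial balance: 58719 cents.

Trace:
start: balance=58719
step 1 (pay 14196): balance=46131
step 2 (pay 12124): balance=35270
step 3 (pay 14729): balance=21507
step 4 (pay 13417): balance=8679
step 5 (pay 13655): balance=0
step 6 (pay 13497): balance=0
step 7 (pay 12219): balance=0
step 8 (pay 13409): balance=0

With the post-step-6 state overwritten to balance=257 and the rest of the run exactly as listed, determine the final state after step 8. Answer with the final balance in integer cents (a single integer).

0

state after step 6 := balance=257
step 7 (pay 12219): balance=0
step 8 (pay 13409): balance=0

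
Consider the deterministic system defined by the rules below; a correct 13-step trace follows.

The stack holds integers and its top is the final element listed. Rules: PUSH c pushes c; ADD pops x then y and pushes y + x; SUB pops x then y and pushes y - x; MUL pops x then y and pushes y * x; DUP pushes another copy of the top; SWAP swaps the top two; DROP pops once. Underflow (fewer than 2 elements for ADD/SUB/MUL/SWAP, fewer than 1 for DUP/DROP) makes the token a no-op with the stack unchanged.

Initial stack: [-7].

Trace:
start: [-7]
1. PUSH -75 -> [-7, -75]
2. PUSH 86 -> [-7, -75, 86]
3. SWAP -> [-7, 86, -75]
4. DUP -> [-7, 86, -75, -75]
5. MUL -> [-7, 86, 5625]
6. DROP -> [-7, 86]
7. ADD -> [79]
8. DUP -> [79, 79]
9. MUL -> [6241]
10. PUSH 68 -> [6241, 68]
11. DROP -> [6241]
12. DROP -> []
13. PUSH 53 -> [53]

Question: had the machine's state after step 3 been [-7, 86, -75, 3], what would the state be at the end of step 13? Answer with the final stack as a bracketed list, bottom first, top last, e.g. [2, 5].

state after step 3 := [-7, 86, -75, 3]
4. DUP -> [-7, 86, -75, 3, 3]
5. MUL -> [-7, 86, -75, 9]
6. DROP -> [-7, 86, -75]
7. ADD -> [-7, 11]
8. DUP -> [-7, 11, 11]
9. MUL -> [-7, 121]
10. PUSH 68 -> [-7, 121, 68]
11. DROP -> [-7, 121]
12. DROP -> [-7]
13. PUSH 53 -> [-7, 53]

[-7, 53]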